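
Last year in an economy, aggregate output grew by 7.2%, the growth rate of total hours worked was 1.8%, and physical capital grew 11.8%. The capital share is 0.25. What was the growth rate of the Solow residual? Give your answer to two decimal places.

2.90%

Labor's share = 1 − 0.25 = 0.75.
Physical capital: 0.25 × 11.8 = 2.95 pp.
Total hours worked: 0.75 × 1.8 = 1.35 pp.
TFP growth = 7.2 − 4.3 = 2.9%.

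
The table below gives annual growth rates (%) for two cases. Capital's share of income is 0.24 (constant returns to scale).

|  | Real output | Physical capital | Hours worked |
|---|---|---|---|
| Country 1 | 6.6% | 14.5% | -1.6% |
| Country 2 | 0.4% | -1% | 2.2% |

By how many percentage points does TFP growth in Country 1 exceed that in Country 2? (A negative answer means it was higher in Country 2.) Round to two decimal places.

5.37 percentage points

Labor's share = 1 − 0.24 = 0.76.
Country 1: TFP = 6.6 − 3.48 + 1.216 = 4.336%.
Country 2: TFP = 0.4 + 0.24 − 1.672 = -1.032%.
Difference = 4.336 − (-1.032) = 5.368 pp.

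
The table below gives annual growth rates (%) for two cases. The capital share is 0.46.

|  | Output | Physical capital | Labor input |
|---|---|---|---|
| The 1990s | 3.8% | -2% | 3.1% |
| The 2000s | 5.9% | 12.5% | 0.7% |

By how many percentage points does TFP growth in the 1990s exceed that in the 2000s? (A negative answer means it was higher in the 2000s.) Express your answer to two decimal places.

Labor's share = 1 − 0.46 = 0.54.
The 1990s: TFP = 3.8 + 0.92 − 1.674 = 3.046%.
The 2000s: TFP = 5.9 − 5.75 − 0.378 = -0.228%.
Difference = 3.046 − (-0.228) = 3.274 pp.

3.27 percentage points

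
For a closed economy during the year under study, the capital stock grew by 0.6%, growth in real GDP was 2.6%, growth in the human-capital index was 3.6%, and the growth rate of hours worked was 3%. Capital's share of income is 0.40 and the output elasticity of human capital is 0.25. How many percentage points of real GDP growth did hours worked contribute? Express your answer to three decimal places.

Labor's share = 1 − 0.4 − 0.25 = 0.35.
Contribution = share × growth = 0.35 × 3 = 1.05 pp.

1.050 percentage points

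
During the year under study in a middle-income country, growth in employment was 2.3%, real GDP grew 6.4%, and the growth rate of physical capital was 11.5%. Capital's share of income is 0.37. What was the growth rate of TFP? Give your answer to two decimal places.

Labor's share = 1 − 0.37 = 0.63.
Physical capital: 0.37 × 11.5 = 4.255 pp.
Employment: 0.63 × 2.3 = 1.449 pp.
TFP growth = 6.4 − 5.704 = 0.696%.

TFP growth was 0.70%.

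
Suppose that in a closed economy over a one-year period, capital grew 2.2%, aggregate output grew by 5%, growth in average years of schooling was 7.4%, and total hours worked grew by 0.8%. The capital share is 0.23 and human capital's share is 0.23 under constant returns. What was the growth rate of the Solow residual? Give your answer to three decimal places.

Labor's share = 1 − 0.23 − 0.23 = 0.54.
Capital: 0.23 × 2.2 = 0.506 pp.
Average years of schooling: 0.23 × 7.4 = 1.702 pp.
Total hours worked: 0.54 × 0.8 = 0.432 pp.
TFP growth = 5 − 2.64 = 2.36%.

2.360%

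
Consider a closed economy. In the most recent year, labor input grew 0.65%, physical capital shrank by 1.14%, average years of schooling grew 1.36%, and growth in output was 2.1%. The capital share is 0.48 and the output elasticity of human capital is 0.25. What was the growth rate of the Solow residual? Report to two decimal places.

The Solow residual growth was 2.13%.

Labor's share = 1 − 0.48 − 0.25 = 0.27.
Physical capital: 0.48 × (-1.14) = -0.5472 pp.
Average years of schooling: 0.25 × 1.36 = 0.34 pp.
Labor input: 0.27 × 0.65 = 0.1755 pp.
TFP growth = 2.1 + 0.0317 = 2.1317%.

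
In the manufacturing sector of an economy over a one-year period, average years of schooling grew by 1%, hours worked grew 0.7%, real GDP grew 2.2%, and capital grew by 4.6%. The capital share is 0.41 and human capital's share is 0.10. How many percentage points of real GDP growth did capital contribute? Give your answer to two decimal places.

1.89 percentage points

Contribution = share × growth = 0.41 × 4.6 = 1.886 pp.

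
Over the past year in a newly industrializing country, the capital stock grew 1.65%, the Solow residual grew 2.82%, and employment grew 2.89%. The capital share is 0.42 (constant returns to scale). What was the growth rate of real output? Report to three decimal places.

Labor's share = 1 − 0.42 = 0.58.
The capital stock: 0.42 × 1.65 = 0.693 pp.
Employment: 0.58 × 2.89 = 1.6762 pp.
Output growth = 2.82 + 2.3692 = 5.1892%.

5.189%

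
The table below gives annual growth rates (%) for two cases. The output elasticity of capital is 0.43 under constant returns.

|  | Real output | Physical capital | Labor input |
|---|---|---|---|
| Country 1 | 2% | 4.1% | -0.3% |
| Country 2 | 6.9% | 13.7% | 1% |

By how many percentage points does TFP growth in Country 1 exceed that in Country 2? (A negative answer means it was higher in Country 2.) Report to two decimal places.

Labor's share = 1 − 0.43 = 0.57.
Country 1: TFP = 2 − 1.763 + 0.171 = 0.408%.
Country 2: TFP = 6.9 − 5.891 − 0.57 = 0.439%.
Difference = 0.408 − (0.439) = -0.031 pp.

-0.03 percentage points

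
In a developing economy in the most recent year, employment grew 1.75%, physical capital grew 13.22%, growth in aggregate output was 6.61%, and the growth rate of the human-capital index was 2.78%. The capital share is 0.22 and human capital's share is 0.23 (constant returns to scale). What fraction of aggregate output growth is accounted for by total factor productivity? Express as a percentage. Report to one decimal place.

Labor's share = 1 − 0.22 − 0.23 = 0.55.
Physical capital: 0.22 × 13.22 = 2.9084 pp.
The human-capital index: 0.23 × 2.78 = 0.6394 pp.
Employment: 0.55 × 1.75 = 0.9625 pp.
TFP growth = 6.61 − 4.5103 = 2.0997%.
TFP share of growth = 2.0997 / 6.61 × 100 = 31.766%.

31.8%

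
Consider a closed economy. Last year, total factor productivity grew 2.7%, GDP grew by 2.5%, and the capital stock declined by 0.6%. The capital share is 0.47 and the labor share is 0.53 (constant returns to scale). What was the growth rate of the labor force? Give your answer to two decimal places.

Labor's share = 1 − 0.47 = 0.53.
gY = gA + 0.47×(-0.6) + 0.53×g.
0.53×g = 2.5 − 2.7 + 0.282 = 0.082.
g = 0.082 / 0.53 = 0.1547%.

0.15%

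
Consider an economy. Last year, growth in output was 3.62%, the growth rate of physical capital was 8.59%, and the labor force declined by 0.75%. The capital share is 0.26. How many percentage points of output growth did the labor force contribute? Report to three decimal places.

-0.555 pp

Labor's share = 1 − 0.26 = 0.74.
Contribution = share × growth = 0.74 × (-0.75) = -0.555 pp.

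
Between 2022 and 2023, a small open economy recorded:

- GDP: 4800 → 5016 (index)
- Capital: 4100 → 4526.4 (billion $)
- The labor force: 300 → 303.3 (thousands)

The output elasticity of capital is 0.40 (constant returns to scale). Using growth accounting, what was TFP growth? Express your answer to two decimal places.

-0.32%

GDP growth = (5016 − 4800) / 4800 = 4.5%.
Capital growth = (4526.4 − 4100) / 4100 = 10.4%.
The labor force growth = (303.3 − 300) / 300 = 1.1%.
Labor's share = 1 − 0.4 = 0.6.
Capital: 0.4 × 10.4 = 4.16 pp.
The labor force: 0.6 × 1.1 = 0.66 pp.
TFP growth = 4.5 − 4.82 = -0.32%.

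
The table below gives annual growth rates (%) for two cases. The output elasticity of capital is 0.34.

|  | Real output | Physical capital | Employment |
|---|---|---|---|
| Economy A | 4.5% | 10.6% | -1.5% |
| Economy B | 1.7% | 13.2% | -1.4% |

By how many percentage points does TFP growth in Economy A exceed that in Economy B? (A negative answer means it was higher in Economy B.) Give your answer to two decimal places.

3.75 percentage points

Labor's share = 1 − 0.34 = 0.66.
Economy A: TFP = 4.5 − 3.604 + 0.99 = 1.886%.
Economy B: TFP = 1.7 − 4.488 + 0.924 = -1.864%.
Difference = 1.886 − (-1.864) = 3.75 pp.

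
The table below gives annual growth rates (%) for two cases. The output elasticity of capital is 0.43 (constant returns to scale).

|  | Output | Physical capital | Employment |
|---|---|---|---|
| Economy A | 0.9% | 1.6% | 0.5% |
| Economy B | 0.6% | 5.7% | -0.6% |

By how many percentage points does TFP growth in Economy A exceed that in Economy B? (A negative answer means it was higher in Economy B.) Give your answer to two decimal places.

1.44 percentage points

Labor's share = 1 − 0.43 = 0.57.
Economy A: TFP = 0.9 − 0.688 − 0.285 = -0.073%.
Economy B: TFP = 0.6 − 2.451 + 0.342 = -1.509%.
Difference = -0.073 − (-1.509) = 1.436 pp.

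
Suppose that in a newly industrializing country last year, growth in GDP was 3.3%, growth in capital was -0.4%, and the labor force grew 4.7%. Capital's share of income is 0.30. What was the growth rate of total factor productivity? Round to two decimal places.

0.13%

Labor's share = 1 − 0.3 = 0.7.
Capital: 0.3 × (-0.4) = -0.12 pp.
The labor force: 0.7 × 4.7 = 3.29 pp.
TFP growth = 3.3 − 3.17 = 0.13%.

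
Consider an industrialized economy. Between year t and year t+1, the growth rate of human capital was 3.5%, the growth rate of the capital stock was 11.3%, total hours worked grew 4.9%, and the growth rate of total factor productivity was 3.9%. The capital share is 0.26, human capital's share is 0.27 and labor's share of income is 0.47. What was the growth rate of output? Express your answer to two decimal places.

Labor's share = 1 − 0.26 − 0.27 = 0.47.
The capital stock: 0.26 × 11.3 = 2.938 pp.
Human capital: 0.27 × 3.5 = 0.945 pp.
Total hours worked: 0.47 × 4.9 = 2.303 pp.
Output growth = 3.9 + 6.186 = 10.086%.

10.09%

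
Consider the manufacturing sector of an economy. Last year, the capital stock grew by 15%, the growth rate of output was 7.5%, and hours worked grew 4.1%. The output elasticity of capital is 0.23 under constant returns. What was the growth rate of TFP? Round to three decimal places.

0.893%

Labor's share = 1 − 0.23 = 0.77.
The capital stock: 0.23 × 15 = 3.45 pp.
Hours worked: 0.77 × 4.1 = 3.157 pp.
TFP growth = 7.5 − 6.607 = 0.893%.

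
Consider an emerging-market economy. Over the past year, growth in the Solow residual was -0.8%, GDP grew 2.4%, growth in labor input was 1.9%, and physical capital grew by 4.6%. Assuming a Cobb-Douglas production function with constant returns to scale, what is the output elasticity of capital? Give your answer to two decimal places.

0.48

gY = gA + α·gK + (1−α)·gL, so gY − gA − gL = α(gK − gL).
2.4 + 0.8 − 1.9 = α × (4.6 − 1.9).
1.3 = 2.7 α, so α = 0.4815.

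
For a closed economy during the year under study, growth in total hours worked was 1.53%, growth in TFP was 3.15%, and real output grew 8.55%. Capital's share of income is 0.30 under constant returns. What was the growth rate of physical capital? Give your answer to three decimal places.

Labor's share = 1 − 0.3 = 0.7.
gY = gA + 0.7×1.53 + 0.3×g.
0.3×g = 8.55 − 3.15 − 1.071 = 4.329.
g = 4.329 / 0.3 = 14.43%.

Physical capital grew 14.430%.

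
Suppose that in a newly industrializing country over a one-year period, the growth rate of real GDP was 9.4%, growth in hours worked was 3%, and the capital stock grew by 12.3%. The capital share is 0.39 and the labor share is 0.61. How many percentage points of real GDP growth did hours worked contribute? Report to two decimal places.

Labor's share = 1 − 0.39 = 0.61.
Contribution = share × growth = 0.61 × 3 = 1.83 pp.

1.83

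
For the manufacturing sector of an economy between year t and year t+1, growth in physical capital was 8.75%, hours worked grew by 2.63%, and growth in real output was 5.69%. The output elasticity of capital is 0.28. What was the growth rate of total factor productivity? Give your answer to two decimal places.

1.35%

Labor's share = 1 − 0.28 = 0.72.
Physical capital: 0.28 × 8.75 = 2.45 pp.
Hours worked: 0.72 × 2.63 = 1.8936 pp.
TFP growth = 5.69 − 4.3436 = 1.3464%.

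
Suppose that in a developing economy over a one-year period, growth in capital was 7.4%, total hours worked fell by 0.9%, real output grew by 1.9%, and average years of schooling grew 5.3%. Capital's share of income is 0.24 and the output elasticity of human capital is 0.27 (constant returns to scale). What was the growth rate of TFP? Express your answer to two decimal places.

Labor's share = 1 − 0.24 − 0.27 = 0.49.
Capital: 0.24 × 7.4 = 1.776 pp.
Average years of schooling: 0.27 × 5.3 = 1.431 pp.
Total hours worked: 0.49 × (-0.9) = -0.441 pp.
TFP growth = 1.9 − 2.766 = -0.866%.

-0.87%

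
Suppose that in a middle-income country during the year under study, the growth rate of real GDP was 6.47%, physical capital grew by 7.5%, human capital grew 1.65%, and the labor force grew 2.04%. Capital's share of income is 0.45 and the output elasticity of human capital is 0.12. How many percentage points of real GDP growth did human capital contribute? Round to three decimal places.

0.198

Contribution = share × growth = 0.12 × 1.65 = 0.198 pp.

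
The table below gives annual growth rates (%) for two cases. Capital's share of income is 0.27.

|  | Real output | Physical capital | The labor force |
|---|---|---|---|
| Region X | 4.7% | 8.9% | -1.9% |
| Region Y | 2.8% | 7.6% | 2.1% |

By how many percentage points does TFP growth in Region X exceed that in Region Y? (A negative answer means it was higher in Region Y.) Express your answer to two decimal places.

4.47 percentage points

Labor's share = 1 − 0.27 = 0.73.
Region X: TFP = 4.7 − 2.403 + 1.387 = 3.684%.
Region Y: TFP = 2.8 − 2.052 − 1.533 = -0.785%.
Difference = 3.684 − (-0.785) = 4.469 pp.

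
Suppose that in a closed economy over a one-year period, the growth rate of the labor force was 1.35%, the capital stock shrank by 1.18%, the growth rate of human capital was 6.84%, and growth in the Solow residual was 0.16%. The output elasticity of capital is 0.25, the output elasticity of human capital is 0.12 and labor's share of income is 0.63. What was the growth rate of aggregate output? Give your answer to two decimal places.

Aggregate output growth was 1.54%.

Labor's share = 1 − 0.25 − 0.12 = 0.63.
The capital stock: 0.25 × (-1.18) = -0.295 pp.
Human capital: 0.12 × 6.84 = 0.8208 pp.
The labor force: 0.63 × 1.35 = 0.8505 pp.
Output growth = 0.16 + 1.3763 = 1.5363%.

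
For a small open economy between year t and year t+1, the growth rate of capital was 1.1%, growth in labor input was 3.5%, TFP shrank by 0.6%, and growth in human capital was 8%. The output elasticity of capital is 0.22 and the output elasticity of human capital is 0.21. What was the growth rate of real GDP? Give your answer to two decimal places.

3.32%

Labor's share = 1 − 0.22 − 0.21 = 0.57.
Capital: 0.22 × 1.1 = 0.242 pp.
Human capital: 0.21 × 8 = 1.68 pp.
Labor input: 0.57 × 3.5 = 1.995 pp.
Output growth = -0.6 + 3.917 = 3.317%.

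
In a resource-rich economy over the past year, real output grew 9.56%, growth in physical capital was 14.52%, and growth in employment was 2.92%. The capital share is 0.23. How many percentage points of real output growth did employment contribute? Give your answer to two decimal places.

Labor's share = 1 − 0.23 = 0.77.
Contribution = share × growth = 0.77 × 2.92 = 2.2484 pp.

2.25 percentage points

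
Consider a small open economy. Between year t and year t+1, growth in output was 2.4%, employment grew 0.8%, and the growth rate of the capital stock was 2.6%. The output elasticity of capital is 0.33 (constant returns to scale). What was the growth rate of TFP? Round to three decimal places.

1.006%

Labor's share = 1 − 0.33 = 0.67.
The capital stock: 0.33 × 2.6 = 0.858 pp.
Employment: 0.67 × 0.8 = 0.536 pp.
TFP growth = 2.4 − 1.394 = 1.006%.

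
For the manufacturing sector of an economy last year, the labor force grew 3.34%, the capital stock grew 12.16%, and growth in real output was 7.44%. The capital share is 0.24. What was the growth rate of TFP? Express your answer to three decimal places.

Labor's share = 1 − 0.24 = 0.76.
The capital stock: 0.24 × 12.16 = 2.9184 pp.
The labor force: 0.76 × 3.34 = 2.5384 pp.
TFP growth = 7.44 − 5.4568 = 1.9832%.

TFP growth was 1.983%.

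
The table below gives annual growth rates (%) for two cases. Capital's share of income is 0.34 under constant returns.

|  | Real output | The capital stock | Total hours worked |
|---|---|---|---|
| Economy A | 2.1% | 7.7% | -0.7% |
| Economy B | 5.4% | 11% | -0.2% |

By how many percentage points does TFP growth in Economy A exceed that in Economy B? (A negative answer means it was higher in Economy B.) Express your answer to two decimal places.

-1.85 percentage points

Labor's share = 1 − 0.34 = 0.66.
Economy A: TFP = 2.1 − 2.618 + 0.462 = -0.056%.
Economy B: TFP = 5.4 − 3.74 + 0.132 = 1.792%.
Difference = -0.056 − (1.792) = -1.848 pp.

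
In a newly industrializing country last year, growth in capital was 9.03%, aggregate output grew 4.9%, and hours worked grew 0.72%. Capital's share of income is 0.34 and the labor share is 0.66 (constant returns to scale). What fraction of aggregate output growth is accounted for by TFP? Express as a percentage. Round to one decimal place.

TFP accounted for 27.6% of growth.

Labor's share = 1 − 0.34 = 0.66.
Capital: 0.34 × 9.03 = 3.0702 pp.
Hours worked: 0.66 × 0.72 = 0.4752 pp.
TFP growth = 4.9 − 3.5454 = 1.3546%.
TFP share of growth = 1.3546 / 4.9 × 100 = 27.645%.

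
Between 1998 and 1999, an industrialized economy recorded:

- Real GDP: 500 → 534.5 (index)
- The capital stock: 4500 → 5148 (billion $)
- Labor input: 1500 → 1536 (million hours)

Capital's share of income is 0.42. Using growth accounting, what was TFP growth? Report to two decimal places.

Real GDP growth = (534.5 − 500) / 500 = 6.9%.
The capital stock growth = (5148 − 4500) / 4500 = 14.4%.
Labor input growth = (1536 − 1500) / 1500 = 2.4%.
Labor's share = 1 − 0.42 = 0.58.
The capital stock: 0.42 × 14.4 = 6.048 pp.
Labor input: 0.58 × 2.4 = 1.392 pp.
TFP growth = 6.9 − 7.44 = -0.54%.

-0.54%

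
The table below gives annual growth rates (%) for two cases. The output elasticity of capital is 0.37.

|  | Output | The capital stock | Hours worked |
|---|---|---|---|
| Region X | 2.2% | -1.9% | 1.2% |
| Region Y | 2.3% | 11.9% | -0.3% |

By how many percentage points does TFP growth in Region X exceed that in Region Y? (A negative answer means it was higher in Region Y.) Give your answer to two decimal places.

Labor's share = 1 − 0.37 = 0.63.
Region X: TFP = 2.2 + 0.703 − 0.756 = 2.147%.
Region Y: TFP = 2.3 − 4.403 + 0.189 = -1.914%.
Difference = 2.147 − (-1.914) = 4.061 pp.

4.06 percentage points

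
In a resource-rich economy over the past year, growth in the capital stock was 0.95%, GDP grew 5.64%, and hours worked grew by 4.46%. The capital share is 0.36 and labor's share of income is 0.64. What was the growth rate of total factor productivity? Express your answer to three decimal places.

Labor's share = 1 − 0.36 = 0.64.
The capital stock: 0.36 × 0.95 = 0.342 pp.
Hours worked: 0.64 × 4.46 = 2.8544 pp.
TFP growth = 5.64 − 3.1964 = 2.4436%.

2.444%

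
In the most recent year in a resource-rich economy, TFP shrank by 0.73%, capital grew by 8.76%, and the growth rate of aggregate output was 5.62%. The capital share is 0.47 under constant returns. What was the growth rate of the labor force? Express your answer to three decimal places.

The labor force growth was 4.213%.

Labor's share = 1 − 0.47 = 0.53.
gY = gA + 0.47×8.76 + 0.53×g.
0.53×g = 5.62 + 0.73 − 4.1172 = 2.2328.
g = 2.2328 / 0.53 = 4.21283%.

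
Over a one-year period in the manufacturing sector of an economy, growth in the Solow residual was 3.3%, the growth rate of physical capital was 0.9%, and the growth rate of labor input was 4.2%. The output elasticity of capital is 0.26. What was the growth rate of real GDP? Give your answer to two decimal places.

Labor's share = 1 − 0.26 = 0.74.
Physical capital: 0.26 × 0.9 = 0.234 pp.
Labor input: 0.74 × 4.2 = 3.108 pp.
Output growth = 3.3 + 3.342 = 6.642%.

Real GDP grew 6.64%.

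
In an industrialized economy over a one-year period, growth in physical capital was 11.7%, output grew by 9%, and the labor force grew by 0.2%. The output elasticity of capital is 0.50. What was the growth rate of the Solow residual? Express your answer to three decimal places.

3.050%

Labor's share = 1 − 0.5 = 0.5.
Physical capital: 0.5 × 11.7 = 5.85 pp.
The labor force: 0.5 × 0.2 = 0.1 pp.
TFP growth = 9 − 5.95 = 3.05%.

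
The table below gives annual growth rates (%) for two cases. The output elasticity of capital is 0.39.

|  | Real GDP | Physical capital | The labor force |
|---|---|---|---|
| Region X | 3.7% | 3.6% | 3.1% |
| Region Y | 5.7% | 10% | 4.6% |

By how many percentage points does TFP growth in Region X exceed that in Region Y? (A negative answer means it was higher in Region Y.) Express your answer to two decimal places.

1.41 percentage points

Labor's share = 1 − 0.39 = 0.61.
Region X: TFP = 3.7 − 1.404 − 1.891 = 0.405%.
Region Y: TFP = 5.7 − 3.9 − 2.806 = -1.006%.
Difference = 0.405 − (-1.006) = 1.411 pp.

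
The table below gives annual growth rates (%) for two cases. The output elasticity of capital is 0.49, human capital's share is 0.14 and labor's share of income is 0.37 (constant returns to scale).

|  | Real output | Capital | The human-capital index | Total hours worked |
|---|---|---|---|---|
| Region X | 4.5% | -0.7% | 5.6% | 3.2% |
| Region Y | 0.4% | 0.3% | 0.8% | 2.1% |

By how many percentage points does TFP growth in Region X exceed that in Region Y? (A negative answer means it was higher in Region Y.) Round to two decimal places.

Labor's share = 1 − 0.49 − 0.14 = 0.37.
Region X: TFP = 4.5 + 0.343 − 0.784 − 1.184 = 2.875%.
Region Y: TFP = 0.4 − 0.147 − 0.112 − 0.777 = -0.636%.
Difference = 2.875 − (-0.636) = 3.511 pp.

3.51 percentage points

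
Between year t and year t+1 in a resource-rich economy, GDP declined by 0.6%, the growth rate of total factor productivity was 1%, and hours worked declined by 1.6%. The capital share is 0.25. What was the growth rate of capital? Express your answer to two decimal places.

Labor's share = 1 − 0.25 = 0.75.
gY = gA + 0.75×(-1.6) + 0.25×g.
0.25×g = -0.6 − 1 + 1.2 = -0.4.
g = -0.4 / 0.25 = -1.6%.

-1.60%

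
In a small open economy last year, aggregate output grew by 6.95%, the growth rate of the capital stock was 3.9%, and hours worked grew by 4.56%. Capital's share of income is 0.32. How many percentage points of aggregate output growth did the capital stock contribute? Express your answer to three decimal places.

1.248 pp

Contribution = share × growth = 0.32 × 3.9 = 1.248 pp.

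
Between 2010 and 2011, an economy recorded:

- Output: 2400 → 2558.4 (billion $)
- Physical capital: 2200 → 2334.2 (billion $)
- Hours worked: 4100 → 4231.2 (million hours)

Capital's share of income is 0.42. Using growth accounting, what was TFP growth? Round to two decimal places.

Output growth = (2558.4 − 2400) / 2400 = 6.6%.
Physical capital growth = (2334.2 − 2200) / 2200 = 6.1%.
Hours worked growth = (4231.2 − 4100) / 4100 = 3.2%.
Labor's share = 1 − 0.42 = 0.58.
Physical capital: 0.42 × 6.1 = 2.562 pp.
Hours worked: 0.58 × 3.2 = 1.856 pp.
TFP growth = 6.6 − 4.418 = 2.182%.

TFP grew 2.18%.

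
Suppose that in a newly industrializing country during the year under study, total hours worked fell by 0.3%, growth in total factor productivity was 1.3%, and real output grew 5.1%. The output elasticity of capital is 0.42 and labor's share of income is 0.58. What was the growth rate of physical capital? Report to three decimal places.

9.462%

Labor's share = 1 − 0.42 = 0.58.
gY = gA + 0.58×(-0.3) + 0.42×g.
0.42×g = 5.1 − 1.3 + 0.174 = 3.974.
g = 3.974 / 0.42 = 9.4619%.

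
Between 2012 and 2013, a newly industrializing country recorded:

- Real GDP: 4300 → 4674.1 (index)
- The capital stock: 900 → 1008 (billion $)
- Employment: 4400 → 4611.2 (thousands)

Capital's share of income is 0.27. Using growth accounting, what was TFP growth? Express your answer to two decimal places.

TFP grew 1.96%.

Real GDP growth = (4674.1 − 4300) / 4300 = 8.7%.
The capital stock growth = (1008 − 900) / 900 = 12%.
Employment growth = (4611.2 − 4400) / 4400 = 4.8%.
Labor's share = 1 − 0.27 = 0.73.
The capital stock: 0.27 × 12 = 3.24 pp.
Employment: 0.73 × 4.8 = 3.504 pp.
TFP growth = 8.7 − 6.744 = 1.956%.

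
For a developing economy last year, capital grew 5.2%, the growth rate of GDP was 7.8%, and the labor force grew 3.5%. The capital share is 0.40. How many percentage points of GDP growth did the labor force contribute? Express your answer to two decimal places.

2.10 percentage points

Labor's share = 1 − 0.4 = 0.6.
Contribution = share × growth = 0.6 × 3.5 = 2.1 pp.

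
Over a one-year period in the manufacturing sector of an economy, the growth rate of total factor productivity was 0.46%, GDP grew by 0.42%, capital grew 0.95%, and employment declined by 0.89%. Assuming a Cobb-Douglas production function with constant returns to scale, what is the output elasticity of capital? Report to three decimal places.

0.462

gY = gA + α·gK + (1−α)·gL, so gY − gA − gL = α(gK − gL).
0.42 − 0.46 + 0.89 = α × (0.95 − (-0.89)).
0.85 = 1.84 α, so α = 0.46196.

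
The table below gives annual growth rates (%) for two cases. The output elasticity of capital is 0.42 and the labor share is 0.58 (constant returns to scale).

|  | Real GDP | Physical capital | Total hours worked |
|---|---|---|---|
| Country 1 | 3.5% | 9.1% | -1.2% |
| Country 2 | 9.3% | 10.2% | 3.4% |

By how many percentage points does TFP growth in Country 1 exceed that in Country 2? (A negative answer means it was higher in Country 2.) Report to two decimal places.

-2.67 percentage points

Labor's share = 1 − 0.42 = 0.58.
Country 1: TFP = 3.5 − 3.822 + 0.696 = 0.374%.
Country 2: TFP = 9.3 − 4.284 − 1.972 = 3.044%.
Difference = 0.374 − (3.044) = -2.67 pp.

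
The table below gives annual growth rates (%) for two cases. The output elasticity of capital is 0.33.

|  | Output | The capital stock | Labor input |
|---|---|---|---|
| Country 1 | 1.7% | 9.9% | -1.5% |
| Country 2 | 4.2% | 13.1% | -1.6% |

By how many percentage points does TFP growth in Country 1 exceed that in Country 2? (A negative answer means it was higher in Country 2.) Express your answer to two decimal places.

Labor's share = 1 − 0.33 = 0.67.
Country 1: TFP = 1.7 − 3.267 + 1.005 = -0.562%.
Country 2: TFP = 4.2 − 4.323 + 1.072 = 0.949%.
Difference = -0.562 − (0.949) = -1.511 pp.

-1.51 percentage points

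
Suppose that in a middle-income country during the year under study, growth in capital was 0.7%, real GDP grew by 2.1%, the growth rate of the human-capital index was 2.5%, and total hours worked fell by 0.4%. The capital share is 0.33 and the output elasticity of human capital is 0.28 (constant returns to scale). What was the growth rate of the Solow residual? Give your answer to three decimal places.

The Solow residual growth was 1.325%.

Labor's share = 1 − 0.33 − 0.28 = 0.39.
Capital: 0.33 × 0.7 = 0.231 pp.
The human-capital index: 0.28 × 2.5 = 0.7 pp.
Total hours worked: 0.39 × (-0.4) = -0.156 pp.
TFP growth = 2.1 − 0.775 = 1.325%.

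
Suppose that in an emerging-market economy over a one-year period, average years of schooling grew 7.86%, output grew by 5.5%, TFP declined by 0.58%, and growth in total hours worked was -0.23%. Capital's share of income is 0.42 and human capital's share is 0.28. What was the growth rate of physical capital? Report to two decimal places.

Physical capital growth was 9.40%.

Labor's share = 1 − 0.42 − 0.28 = 0.3.
gY = gA + 0.28×7.86 + 0.3×(-0.23) + 0.42×g.
0.42×g = 5.5 + 0.58 − 2.1318 = 3.9482.
g = 3.9482 / 0.42 = 9.4005%.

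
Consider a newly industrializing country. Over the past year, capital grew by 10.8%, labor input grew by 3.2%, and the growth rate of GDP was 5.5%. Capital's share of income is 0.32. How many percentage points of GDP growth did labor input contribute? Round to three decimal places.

Labor's share = 1 − 0.32 = 0.68.
Contribution = share × growth = 0.68 × 3.2 = 2.176 pp.

2.176 pp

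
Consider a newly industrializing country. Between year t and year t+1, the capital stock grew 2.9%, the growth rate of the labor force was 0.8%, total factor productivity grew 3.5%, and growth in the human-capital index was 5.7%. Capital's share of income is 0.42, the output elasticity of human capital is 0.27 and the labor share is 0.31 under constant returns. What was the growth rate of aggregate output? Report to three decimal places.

Labor's share = 1 − 0.42 − 0.27 = 0.31.
The capital stock: 0.42 × 2.9 = 1.218 pp.
The human-capital index: 0.27 × 5.7 = 1.539 pp.
The labor force: 0.31 × 0.8 = 0.248 pp.
Output growth = 3.5 + 3.005 = 6.505%.

Aggregate output grew 6.505%.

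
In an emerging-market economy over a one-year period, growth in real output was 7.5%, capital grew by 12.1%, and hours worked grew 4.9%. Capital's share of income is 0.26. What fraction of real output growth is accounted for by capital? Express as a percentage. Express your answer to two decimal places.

Capital contributed 0.26 × 12.1 = 3.146 pp.
Share of growth = 3.146 / 7.5 × 100 = 41.9467%.

41.95%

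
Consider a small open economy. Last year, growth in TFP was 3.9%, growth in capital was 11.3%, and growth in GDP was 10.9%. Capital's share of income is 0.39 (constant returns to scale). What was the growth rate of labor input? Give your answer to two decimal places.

Labor's share = 1 − 0.39 = 0.61.
gY = gA + 0.39×11.3 + 0.61×g.
0.61×g = 10.9 − 3.9 − 4.407 = 2.593.
g = 2.593 / 0.61 = 4.2508%.

4.25%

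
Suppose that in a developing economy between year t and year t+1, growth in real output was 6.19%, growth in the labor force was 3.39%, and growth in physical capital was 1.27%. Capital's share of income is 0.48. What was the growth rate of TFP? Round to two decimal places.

Labor's share = 1 − 0.48 = 0.52.
Physical capital: 0.48 × 1.27 = 0.6096 pp.
The labor force: 0.52 × 3.39 = 1.7628 pp.
TFP growth = 6.19 − 2.3724 = 3.8176%.

3.82%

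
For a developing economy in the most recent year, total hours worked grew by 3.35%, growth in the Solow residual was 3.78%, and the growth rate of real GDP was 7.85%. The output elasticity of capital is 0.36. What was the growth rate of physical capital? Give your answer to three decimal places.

Labor's share = 1 − 0.36 = 0.64.
gY = gA + 0.64×3.35 + 0.36×g.
0.36×g = 7.85 − 3.78 − 2.144 = 1.926.
g = 1.926 / 0.36 = 5.35%.

5.350%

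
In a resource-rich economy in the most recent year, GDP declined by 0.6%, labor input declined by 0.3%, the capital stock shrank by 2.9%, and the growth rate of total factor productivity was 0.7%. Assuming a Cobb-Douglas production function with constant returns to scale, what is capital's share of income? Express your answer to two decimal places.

gY = gA + α·gK + (1−α)·gL, so gY − gA − gL = α(gK − gL).
-0.6 − 0.7 + 0.3 = α × (-2.9 − (-0.3)).
-1 = -2.6 α, so α = 0.3846.

Capital's share of income is 0.38.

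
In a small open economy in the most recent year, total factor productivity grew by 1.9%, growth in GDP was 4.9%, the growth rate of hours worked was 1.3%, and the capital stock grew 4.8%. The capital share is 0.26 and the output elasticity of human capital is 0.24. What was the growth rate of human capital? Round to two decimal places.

4.59%

Labor's share = 1 − 0.26 − 0.24 = 0.5.
gY = gA + 0.26×4.8 + 0.5×1.3 + 0.24×g.
0.24×g = 4.9 − 1.9 − 1.898 = 1.102.
g = 1.102 / 0.24 = 4.5917%.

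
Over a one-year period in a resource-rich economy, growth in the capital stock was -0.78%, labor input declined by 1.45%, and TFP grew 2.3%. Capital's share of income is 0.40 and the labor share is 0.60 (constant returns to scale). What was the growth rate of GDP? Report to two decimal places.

Labor's share = 1 − 0.4 = 0.6.
The capital stock: 0.4 × (-0.78) = -0.312 pp.
Labor input: 0.6 × (-1.45) = -0.87 pp.
Output growth = 2.3 + (-1.182) = 1.118%.

1.12%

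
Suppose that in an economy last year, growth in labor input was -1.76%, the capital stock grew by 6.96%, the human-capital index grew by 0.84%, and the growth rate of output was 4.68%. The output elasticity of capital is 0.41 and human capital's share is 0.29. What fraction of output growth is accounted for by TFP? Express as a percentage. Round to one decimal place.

TFP accounted for 45.1% of growth.

Labor's share = 1 − 0.41 − 0.29 = 0.3.
The capital stock: 0.41 × 6.96 = 2.8536 pp.
The human-capital index: 0.29 × 0.84 = 0.2436 pp.
Labor input: 0.3 × (-1.76) = -0.528 pp.
TFP growth = 4.68 − 2.5692 = 2.1108%.
TFP share of growth = 2.1108 / 4.68 × 100 = 45.103%.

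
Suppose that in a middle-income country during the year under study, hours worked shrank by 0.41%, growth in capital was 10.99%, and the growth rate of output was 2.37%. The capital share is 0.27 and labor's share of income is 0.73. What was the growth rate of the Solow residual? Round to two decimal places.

-0.30%

Labor's share = 1 − 0.27 = 0.73.
Capital: 0.27 × 10.99 = 2.9673 pp.
Hours worked: 0.73 × (-0.41) = -0.2993 pp.
TFP growth = 2.37 − 2.668 = -0.298%.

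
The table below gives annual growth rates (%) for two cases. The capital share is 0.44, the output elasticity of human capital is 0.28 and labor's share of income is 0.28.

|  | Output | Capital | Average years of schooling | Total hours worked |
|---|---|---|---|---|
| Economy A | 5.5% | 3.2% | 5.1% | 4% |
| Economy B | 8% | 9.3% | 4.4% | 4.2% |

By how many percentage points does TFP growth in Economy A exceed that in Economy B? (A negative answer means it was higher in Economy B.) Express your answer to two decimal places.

0.04 percentage points

Labor's share = 1 − 0.44 − 0.28 = 0.28.
Economy A: TFP = 5.5 − 1.408 − 1.428 − 1.12 = 1.544%.
Economy B: TFP = 8 − 4.092 − 1.232 − 1.176 = 1.5%.
Difference = 1.544 − (1.5) = 0.044 pp.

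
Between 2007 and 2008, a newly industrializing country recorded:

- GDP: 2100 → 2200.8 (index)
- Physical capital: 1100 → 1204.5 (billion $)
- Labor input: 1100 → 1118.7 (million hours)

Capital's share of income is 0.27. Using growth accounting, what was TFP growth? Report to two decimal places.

GDP growth = (2200.8 − 2100) / 2100 = 4.8%.
Physical capital growth = (1204.5 − 1100) / 1100 = 9.5%.
Labor input growth = (1118.7 − 1100) / 1100 = 1.7%.
Labor's share = 1 − 0.27 = 0.73.
Physical capital: 0.27 × 9.5 = 2.565 pp.
Labor input: 0.73 × 1.7 = 1.241 pp.
TFP growth = 4.8 − 3.806 = 0.994%.

TFP growth was 0.99%.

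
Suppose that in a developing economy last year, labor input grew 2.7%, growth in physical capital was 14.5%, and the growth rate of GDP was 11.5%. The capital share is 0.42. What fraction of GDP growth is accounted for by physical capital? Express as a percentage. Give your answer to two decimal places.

Physical capital contributed 0.42 × 14.5 = 6.09 pp.
Share of growth = 6.09 / 11.5 × 100 = 52.9565%.

52.96%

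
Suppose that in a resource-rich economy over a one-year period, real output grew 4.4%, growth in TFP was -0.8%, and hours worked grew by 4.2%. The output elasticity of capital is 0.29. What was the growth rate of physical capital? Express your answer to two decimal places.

7.65%

Labor's share = 1 − 0.29 = 0.71.
gY = gA + 0.71×4.2 + 0.29×g.
0.29×g = 4.4 + 0.8 − 2.982 = 2.218.
g = 2.218 / 0.29 = 7.6483%.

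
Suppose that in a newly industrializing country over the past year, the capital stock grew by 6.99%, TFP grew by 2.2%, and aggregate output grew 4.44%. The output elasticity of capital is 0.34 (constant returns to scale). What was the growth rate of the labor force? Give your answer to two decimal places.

-0.21%

Labor's share = 1 − 0.34 = 0.66.
gY = gA + 0.34×6.99 + 0.66×g.
0.66×g = 4.44 − 2.2 − 2.3766 = -0.1366.
g = -0.1366 / 0.66 = -0.207%.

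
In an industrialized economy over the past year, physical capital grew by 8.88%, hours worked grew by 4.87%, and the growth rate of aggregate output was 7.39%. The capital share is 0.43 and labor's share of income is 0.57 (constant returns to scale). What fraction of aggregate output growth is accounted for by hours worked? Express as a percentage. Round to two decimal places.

Hours worked accounted for 37.56% of growth.

Labor's share = 1 − 0.43 = 0.57.
Hours worked contributed 0.57 × 4.87 = 2.7759 pp.
Share of growth = 2.7759 / 7.39 × 100 = 37.5629%.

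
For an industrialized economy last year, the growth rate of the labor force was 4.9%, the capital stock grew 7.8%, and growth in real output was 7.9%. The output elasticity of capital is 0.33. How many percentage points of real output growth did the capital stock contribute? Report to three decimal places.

2.574 percentage points

Contribution = share × growth = 0.33 × 7.8 = 2.574 pp.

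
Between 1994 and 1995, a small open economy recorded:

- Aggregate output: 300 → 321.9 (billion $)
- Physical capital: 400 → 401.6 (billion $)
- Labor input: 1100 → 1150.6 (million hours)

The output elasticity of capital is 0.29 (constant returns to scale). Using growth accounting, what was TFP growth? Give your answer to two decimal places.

TFP growth was 3.92%.

Aggregate output growth = (321.9 − 300) / 300 = 7.3%.
Physical capital growth = (401.6 − 400) / 400 = 0.4%.
Labor input growth = (1150.6 − 1100) / 1100 = 4.6%.
Labor's share = 1 − 0.29 = 0.71.
Physical capital: 0.29 × 0.4 = 0.116 pp.
Labor input: 0.71 × 4.6 = 3.266 pp.
TFP growth = 7.3 − 3.382 = 3.918%.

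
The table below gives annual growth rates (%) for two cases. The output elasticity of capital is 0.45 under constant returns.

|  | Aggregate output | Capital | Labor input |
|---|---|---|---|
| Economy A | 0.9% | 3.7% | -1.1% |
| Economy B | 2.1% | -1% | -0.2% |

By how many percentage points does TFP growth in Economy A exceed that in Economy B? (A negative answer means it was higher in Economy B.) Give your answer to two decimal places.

Labor's share = 1 − 0.45 = 0.55.
Economy A: TFP = 0.9 − 1.665 + 0.605 = -0.16%.
Economy B: TFP = 2.1 + 0.45 + 0.11 = 2.66%.
Difference = -0.16 − (2.66) = -2.82 pp.

-2.82 percentage points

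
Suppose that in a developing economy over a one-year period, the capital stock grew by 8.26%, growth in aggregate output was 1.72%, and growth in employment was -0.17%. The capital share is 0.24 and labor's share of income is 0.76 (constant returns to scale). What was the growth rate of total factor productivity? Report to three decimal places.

-0.133%

Labor's share = 1 − 0.24 = 0.76.
The capital stock: 0.24 × 8.26 = 1.9824 pp.
Employment: 0.76 × (-0.17) = -0.1292 pp.
TFP growth = 1.72 − 1.8532 = -0.1332%.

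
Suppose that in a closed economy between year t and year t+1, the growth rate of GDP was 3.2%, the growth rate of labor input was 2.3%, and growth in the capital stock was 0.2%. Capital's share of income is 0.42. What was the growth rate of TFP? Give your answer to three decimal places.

Labor's share = 1 − 0.42 = 0.58.
The capital stock: 0.42 × 0.2 = 0.084 pp.
Labor input: 0.58 × 2.3 = 1.334 pp.
TFP growth = 3.2 − 1.418 = 1.782%.

1.782%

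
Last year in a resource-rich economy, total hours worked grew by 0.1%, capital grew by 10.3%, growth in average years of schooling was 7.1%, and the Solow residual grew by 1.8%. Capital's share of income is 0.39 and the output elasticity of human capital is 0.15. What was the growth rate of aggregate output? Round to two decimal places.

6.93%

Labor's share = 1 − 0.39 − 0.15 = 0.46.
Capital: 0.39 × 10.3 = 4.017 pp.
Average years of schooling: 0.15 × 7.1 = 1.065 pp.
Total hours worked: 0.46 × 0.1 = 0.046 pp.
Output growth = 1.8 + 5.128 = 6.928%.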